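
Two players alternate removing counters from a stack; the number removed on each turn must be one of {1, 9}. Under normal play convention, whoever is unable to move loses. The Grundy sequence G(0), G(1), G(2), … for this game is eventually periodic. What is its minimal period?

2

n :  0  1  2  3  4  5  6  7  8  9 10 11 12 13 14
G :  0  1  0  1  0  1  0  1  0  1  0  1  0  1  0
G(n+2) = G(n) holds for n = 0,…,8 (a full window of length max(S) = 9), so the sequence is purely periodic with period 2.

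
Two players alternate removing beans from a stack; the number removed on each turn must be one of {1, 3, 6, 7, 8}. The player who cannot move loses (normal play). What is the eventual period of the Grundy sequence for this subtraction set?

G(0) = 0
G(1) = mex{0} = 1
G(2) = mex{1} = 0
G(3) = mex{0,0} = 1
G(4) = mex{1,1} = 0
G(5) = mex{0,0} = 1
G(6) = mex{1,1,0} = 2
G(7) = mex{2,0,1,0} = 3
G(8) = mex{3,1,0,1,0} = 2
G(9) = mex{2,2,1,0,1} = 3
G(10) = mex{3,3,0,1,0} = 2
G(11) = mex{2,2,1,0,1} = 3
G(12) = mex{3,3,2,1,0} = 4
G(13) = mex{4,2,3,2,1} = 0
G(14) = mex{0,3,2,3,2} = 1
G(15) = mex{1,4,3,2,3} = 0
G(16) = mex{0,0,2,3,2} = 1
G(17) = mex{1,1,3,2,3} = 0
G(18) = mex{0,0,4,3,2} = 1
G(19) = mex{1,1,0,4,3} = 2
G(20) = mex{2,0,1,0,4} = 3
G(21) = mex{3,1,0,1,0} = 2
G(22) = mex{2,2,1,0,1} = 3
G(23) = mex{3,3,0,1,0} = 2
G(24) = mex{2,2,1,0,1} = 3
G(25) = mex{3,3,2,1,0} = 4
G(26) = mex{4,2,3,2,1} = 0
G(27) = mex{0,3,2,3,2} = 1
G(n+13) = G(n) holds for n = 0,…,7 (a full window of length max(S) = 8), so the sequence is purely periodic with period 13.

13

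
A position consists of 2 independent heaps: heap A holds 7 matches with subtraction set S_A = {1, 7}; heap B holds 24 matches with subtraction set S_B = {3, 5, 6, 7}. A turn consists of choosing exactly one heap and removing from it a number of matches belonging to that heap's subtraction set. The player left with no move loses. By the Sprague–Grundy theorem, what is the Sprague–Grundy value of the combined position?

Heap A, S = {1, 7}:
G(0) = 0
G(1) = mex{0} = 1
G(2) = mex{1} = 0
G(3) = mex{0} = 1
G(4) = mex{1} = 0
G(5) = mex{0} = 1
G(6) = mex{1} = 0
G(7) = mex{0,0} = 1
G_A(7) = 1.
Heap B, S = {3, 5, 6, 7}:
G(0) = 0
G(1) = mex{} = 0
G(2) = mex{} = 0
G(3) = mex{0} = 1
G(4) = mex{0} = 1
G(5) = mex{0,0} = 1
G(6) = mex{1,0,0} = 2
G(7) = mex{1,0,0,0} = 2
G(8) = mex{1,1,0,0} = 2
G(9) = mex{2,1,1,0} = 3
G(10) = mex{2,1,1,1} = 0
G(11) = mex{2,2,1,1} = 0
G(12) = mex{3,2,2,1} = 0
G(13) = mex{0,2,2,2} = 1
G(14) = mex{0,3,2,2} = 1
G(15) = mex{0,0,3,2} = 1
G(16) = mex{1,0,0,3} = 2
G(17) = mex{1,0,0,0} = 2
G(18) = mex{1,1,0,0} = 2
G(19) = mex{2,1,1,0} = 3
G(20) = mex{2,1,1,1} = 0
G(21) = mex{2,2,1,1} = 0
G(22) = mex{3,2,2,1} = 0
G(23) = mex{0,2,2,2} = 1
G(24) = mex{0,3,2,2} = 1
G_B(24) = 1.
Combined Grundy value = 1 ⊕ 1 = 0.

0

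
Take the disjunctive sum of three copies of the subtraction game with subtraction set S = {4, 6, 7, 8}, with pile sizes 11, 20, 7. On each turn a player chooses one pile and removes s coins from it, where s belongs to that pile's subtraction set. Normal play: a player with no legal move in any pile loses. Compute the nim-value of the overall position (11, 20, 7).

1

All piles use S = {4, 6, 7, 8}:
G(0) = 0
G(1) = mex{} = 0
G(2) = mex{} = 0
G(3) = mex{} = 0
G(4) = mex{0} = 1
G(5) = mex{0} = 1
G(6) = mex{0,0} = 1
G(7) = mex{0,0,0} = 1
G(8) = mex{1,0,0,0} = 2
G(9) = mex{1,0,0,0} = 2
G(10) = mex{1,1,0,0} = 2
G(11) = mex{1,1,1,0} = 2
G(12) = mex{2,1,1,1} = 0
G(13) = mex{2,1,1,1} = 0
G(14) = mex{2,2,1,1} = 0
G(15) = mex{2,2,2,1} = 0
G(16) = mex{0,2,2,2} = 1
G(17) = mex{0,2,2,2} = 1
G(18) = mex{0,0,2,2} = 1
G(19) = mex{0,0,0,2} = 1
G(20) = mex{1,0,0,0} = 2
Pile A: G(11) = 2.
Pile B: G(20) = 2.
Pile C: G(7) = 1.
Combined Grundy value = 2 ⊕ 2 ⊕ 1 = 1.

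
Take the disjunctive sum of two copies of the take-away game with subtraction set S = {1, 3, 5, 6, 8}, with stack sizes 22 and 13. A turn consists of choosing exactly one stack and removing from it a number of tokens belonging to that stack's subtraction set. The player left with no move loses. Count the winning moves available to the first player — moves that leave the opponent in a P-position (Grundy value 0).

All stacks use S = {1, 3, 5, 6, 8}:
G(0) = 0
G(1) = mex{0} = 1
G(2) = mex{1} = 0
G(3) = mex{0,0} = 1
G(4) = mex{1,1} = 0
G(5) = mex{0,0,0} = 1
G(6) = mex{1,1,1,0} = 2
G(7) = mex{2,0,0,1} = 3
G(8) = mex{3,1,1,0,0} = 2
G(9) = mex{2,2,0,1,1} = 3
G(10) = mex{3,3,1,0,0} = 2
G(11) = mex{2,2,2,1,1} = 0
G(12) = mex{0,3,3,2,0} = 1
G(13) = mex{1,2,2,3,1} = 0
G(14) = mex{0,0,3,2,2} = 1
G(15) = mex{1,1,2,3,3} = 0
G(16) = mex{0,0,0,2,2} = 1
G(17) = mex{1,1,1,0,3} = 2
G(18) = mex{2,0,0,1,2} = 3
G(19) = mex{3,1,1,0,0} = 2
G(20) = mex{2,2,0,1,1} = 3
G(21) = mex{3,3,1,0,0} = 2
G(22) = mex{2,2,2,1,1} = 0
Stack A: G(22) = 0.
Stack B: G(13) = 0.
Combined Grundy value = 0 ⊕ 0 = 0.
A winning move leaves total XOR = 0, i.e. changes one component's Grundy value g to g ⊕ X where X is the current total.
Stack A: target g' = 0⊕0 = 0, but every legal move changes the Grundy value (mex property), so 0 moves.
Stack B: target g' = 0⊕0 = 0, but every legal move changes the Grundy value (mex property), so 0 moves.

0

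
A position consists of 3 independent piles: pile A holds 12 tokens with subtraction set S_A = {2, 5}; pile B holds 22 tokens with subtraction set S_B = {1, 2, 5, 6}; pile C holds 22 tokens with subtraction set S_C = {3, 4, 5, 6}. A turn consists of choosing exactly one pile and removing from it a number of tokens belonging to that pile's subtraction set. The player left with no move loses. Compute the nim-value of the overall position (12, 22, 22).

Pile A, S = {2, 5}:
n :  0  1  2  3  4  5  6  7  8  9 10 11 12
G :  0  0  1  1  0  2  1  0  0  1  1  0  2
G_A(12) = 2.
Pile B, S = {1, 2, 5, 6}:
n :  0  1  2  3  4  5  6  7  8  9 10 11 12 13 14 15 16 17 18 19 20 21 22
G :  0  1  2  0  1  2  3  0  1  2  0  1  2  3  0  1  2  0  1  2  3  0  1
G_B(22) = 1.
Pile C, S = {3, 4, 5, 6}:
n :  0  1  2  3  4  5  6  7  8  9 10 11 12 13 14 15 16 17 18 19 20 21 22
G :  0  0  0  1  1  1  2  2  2  0  0  0  1  1  1  2  2  2  0  0  0  1  1
G_C(22) = 1.
Combined Grundy value = 2 ⊕ 1 ⊕ 1 = 2.

2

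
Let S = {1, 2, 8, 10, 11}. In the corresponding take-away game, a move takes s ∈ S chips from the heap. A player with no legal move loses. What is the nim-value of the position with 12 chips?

G(0) = 0
G(1) = mex{0} = 1
G(2) = mex{1,0} = 2
G(3) = mex{2,1} = 0
G(4) = mex{0,2} = 1
G(5) = mex{1,0} = 2
G(6) = mex{2,1} = 0
G(7) = mex{0,2} = 1
G(8) = mex{1,0,0} = 2
G(9) = mex{2,1,1} = 0
G(10) = mex{0,2,2,0} = 1
G(11) = mex{1,0,0,1,0} = 2
G(12) = mex{2,1,1,2,1} = 0

0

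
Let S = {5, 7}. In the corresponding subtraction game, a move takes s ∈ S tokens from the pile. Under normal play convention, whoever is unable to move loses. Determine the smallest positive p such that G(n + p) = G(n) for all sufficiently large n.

12

n :  0  1  2  3  4  5  6  7  8  9 10 11 12 13 14 15 16 17 18 19 20 21 22 23 24 25
G :  0  0  0  0  0  1  1  1  1  1  2  2  0  0  0  0  0  1  1  1  1  1  2  2  0  0
G(n+12) = G(n) holds for n = 0,…,6 (a full window of length max(S) = 7), so the sequence is purely periodic with period 12.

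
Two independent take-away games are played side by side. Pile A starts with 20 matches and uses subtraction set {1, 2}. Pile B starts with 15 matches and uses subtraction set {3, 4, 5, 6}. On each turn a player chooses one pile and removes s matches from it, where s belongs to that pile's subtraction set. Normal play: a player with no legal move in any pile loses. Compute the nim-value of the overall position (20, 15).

0

Pile A, S = {1, 2}:
G(0) = 0
G(1) = mex{0} = 1
G(2) = mex{1,0} = 2
G(3) = mex{2,1} = 0
G(4) = mex{0,2} = 1
G(5) = mex{1,0} = 2
G(6) = mex{2,1} = 0
G(7) = mex{0,2} = 1
G(8) = mex{1,0} = 2
G(9) = mex{2,1} = 0
G(10) = mex{0,2} = 1
G(11) = mex{1,0} = 2
G(12) = mex{2,1} = 0
G(13) = mex{0,2} = 1
G(14) = mex{1,0} = 2
G(15) = mex{2,1} = 0
G(16) = mex{0,2} = 1
G(17) = mex{1,0} = 2
G(18) = mex{2,1} = 0
G(19) = mex{0,2} = 1
G(20) = mex{1,0} = 2
G_A(20) = 2.
Pile B, S = {3, 4, 5, 6}:
G(0) = 0
G(1) = mex{} = 0
G(2) = mex{} = 0
G(3) = mex{0} = 1
G(4) = mex{0,0} = 1
G(5) = mex{0,0,0} = 1
G(6) = mex{1,0,0,0} = 2
G(7) = mex{1,1,0,0} = 2
G(8) = mex{1,1,1,0} = 2
G(9) = mex{2,1,1,1} = 0
G(10) = mex{2,2,1,1} = 0
G(11) = mex{2,2,2,1} = 0
G(12) = mex{0,2,2,2} = 1
G(13) = mex{0,0,2,2} = 1
G(14) = mex{0,0,0,2} = 1
G(15) = mex{1,0,0,0} = 2
G_B(15) = 2.
Combined Grundy value = 2 ⊕ 2 = 0.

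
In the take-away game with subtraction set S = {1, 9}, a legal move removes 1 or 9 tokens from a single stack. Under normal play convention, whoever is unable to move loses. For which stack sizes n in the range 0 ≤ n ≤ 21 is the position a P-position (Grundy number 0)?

0, 2, 4, 6, 8, 10, 12, 14, 16, 18, 20

G(0) = 0
G(1) = mex{0} = 1
G(2) = mex{1} = 0
G(3) = mex{0} = 1
G(4) = mex{1} = 0
G(5) = mex{0} = 1
G(6) = mex{1} = 0
G(7) = mex{0} = 1
G(8) = mex{1} = 0
G(9) = mex{0,0} = 1
G(10) = mex{1,1} = 0
G(11) = mex{0,0} = 1
G(12) = mex{1,1} = 0
G(13) = mex{0,0} = 1
G(14) = mex{1,1} = 0
G(15) = mex{0,0} = 1
G(16) = mex{1,1} = 0
G(17) = mex{0,0} = 1
G(18) = mex{1,1} = 0
G(19) = mex{0,0} = 1
G(20) = mex{1,1} = 0
G(21) = mex{0,0} = 1
P-positions are exactly the n with G(n) = 0.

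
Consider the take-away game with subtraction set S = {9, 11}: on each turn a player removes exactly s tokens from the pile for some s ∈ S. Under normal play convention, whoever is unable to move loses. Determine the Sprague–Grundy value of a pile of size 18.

2

n :  0  1  2  3  4  5  6  7  8  9 10 11 12 13 14 15 16 17 18
G :  0  0  0  0  0  0  0  0  0  1  1  1  1  1  1  1  1  1  2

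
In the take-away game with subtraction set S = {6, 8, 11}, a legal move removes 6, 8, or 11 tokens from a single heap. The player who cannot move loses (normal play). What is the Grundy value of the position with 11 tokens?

G(0) = 0
G(1) = mex{} = 0
G(2) = mex{} = 0
G(3) = mex{} = 0
G(4) = mex{} = 0
G(5) = mex{} = 0
G(6) = mex{0} = 1
G(7) = mex{0} = 1
G(8) = mex{0,0} = 1
G(9) = mex{0,0} = 1
G(10) = mex{0,0} = 1
G(11) = mex{0,0,0} = 1

1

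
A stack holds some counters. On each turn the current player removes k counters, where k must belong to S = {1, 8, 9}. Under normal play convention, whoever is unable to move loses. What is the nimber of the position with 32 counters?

0

n :  0  1  2  3  4  5  6  7  8  9 10 11 12 13 14 15 16 17 18 19 20 21 22 23 24 25 26 27 28 29 30 31 32
G :  0  1  0  1  0  1  0  1  2  3  2  3  2  3  2  3  0  1  0  1  0  1  0  1  2  3  2  3  2  3  2  3  0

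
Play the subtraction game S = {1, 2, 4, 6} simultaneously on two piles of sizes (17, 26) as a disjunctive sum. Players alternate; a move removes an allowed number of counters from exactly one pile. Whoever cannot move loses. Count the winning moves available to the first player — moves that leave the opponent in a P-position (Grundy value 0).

3

All piles use S = {1, 2, 4, 6}:
G(0) = 0
G(1) = mex{0} = 1
G(2) = mex{1,0} = 2
G(3) = mex{2,1} = 0
G(4) = mex{0,2,0} = 1
G(5) = mex{1,0,1} = 2
G(6) = mex{2,1,2,0} = 3
G(7) = mex{3,2,0,1} = 4
G(8) = mex{4,3,1,2} = 0
G(9) = mex{0,4,2,0} = 1
G(10) = mex{1,0,3,1} = 2
G(11) = mex{2,1,4,2} = 0
G(12) = mex{0,2,0,3} = 1
G(13) = mex{1,0,1,4} = 2
G(14) = mex{2,1,2,0} = 3
G(15) = mex{3,2,0,1} = 4
G(16) = mex{4,3,1,2} = 0
G(17) = mex{0,4,2,0} = 1
G(18) = mex{1,0,3,1} = 2
G(19) = mex{2,1,4,2} = 0
G(20) = mex{0,2,0,3} = 1
G(21) = mex{1,0,1,4} = 2
G(22) = mex{2,1,2,0} = 3
G(23) = mex{3,2,0,1} = 4
G(24) = mex{4,3,1,2} = 0
G(25) = mex{0,4,2,0} = 1
G(26) = mex{1,0,3,1} = 2
Pile A: G(17) = 1.
Pile B: G(26) = 2.
Combined Grundy value = 1 ⊕ 2 = 3.
A winning move leaves total XOR = 0, i.e. changes one component's Grundy value g to g ⊕ X where X is the current total.
Pile A: need g' = 1⊕3 = 2. Options: 17−1→G=0, 17−2→G=4, 17−4→G=2, 17−6→G=0. Hits: 1.
Pile B: need g' = 2⊕3 = 1. Options: 26−1→G=1, 26−2→G=0, 26−4→G=3, 26−6→G=1. Hits: 2.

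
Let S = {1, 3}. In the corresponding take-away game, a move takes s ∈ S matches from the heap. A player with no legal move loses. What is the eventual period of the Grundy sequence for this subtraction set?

n :  0  1  2  3  4  5  6  7  8  9 10 11 12 13 14
G :  0  1  0  1  0  1  0  1  0  1  0  1  0  1  0
G(n+2) = G(n) holds for n = 0,…,2 (a full window of length max(S) = 3), so the sequence is purely periodic with period 2.

2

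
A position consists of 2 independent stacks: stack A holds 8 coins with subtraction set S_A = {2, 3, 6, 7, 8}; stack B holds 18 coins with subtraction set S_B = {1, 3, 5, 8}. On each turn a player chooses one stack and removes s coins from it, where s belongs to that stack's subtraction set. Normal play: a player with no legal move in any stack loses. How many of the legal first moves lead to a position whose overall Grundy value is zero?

2

Stack A, S = {2, 3, 6, 7, 8}:
G(0) = 0
G(1) = mex{} = 0
G(2) = mex{0} = 1
G(3) = mex{0,0} = 1
G(4) = mex{1,0} = 2
G(5) = mex{1,1} = 0
G(6) = mex{2,1,0} = 3
G(7) = mex{0,2,0,0} = 1
G(8) = mex{3,0,1,0,0} = 2
G_A(8) = 2.
Stack B, S = {1, 3, 5, 8}:
n :  0  1  2  3  4  5  6  7  8  9 10 11 12 13 14 15 16 17 18
G :  0  1  0  1  0  1  0  1  2  3  2  3  2  0  1  0  1  0  1
G_B(18) = 1.
Combined Grundy value = 2 ⊕ 1 = 3.
A winning move leaves total XOR = 0, i.e. changes one component's Grundy value g to g ⊕ X where X is the current total.
Stack A: need g' = 2⊕3 = 1. Options: 8−2→G=3, 8−3→G=0, 8−6→G=1, 8−7→G=0, 8−8→G=0. Hits: 1.
Stack B: need g' = 1⊕3 = 2. Options: 18−1→G=0, 18−3→G=0, 18−5→G=0, 18−8→G=2. Hits: 1.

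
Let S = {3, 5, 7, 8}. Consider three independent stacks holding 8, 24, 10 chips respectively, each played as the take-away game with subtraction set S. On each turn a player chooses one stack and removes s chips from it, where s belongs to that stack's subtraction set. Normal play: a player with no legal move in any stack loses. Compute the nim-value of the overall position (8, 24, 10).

1

All stacks use S = {3, 5, 7, 8}:
n :  0  1  2  3  4  5  6  7  8  9 10 11 12 13 14 15 16 17 18 19 20 21 22 23 24
G :  0  0  0  1  1  1  2  2  2  3  3  0  0  0  1  1  1  2  2  2  3  3  0  0  0
Stack A: G(8) = 2.
Stack B: G(24) = 0.
Stack C: G(10) = 3.
Combined Grundy value = 2 ⊕ 0 ⊕ 3 = 1.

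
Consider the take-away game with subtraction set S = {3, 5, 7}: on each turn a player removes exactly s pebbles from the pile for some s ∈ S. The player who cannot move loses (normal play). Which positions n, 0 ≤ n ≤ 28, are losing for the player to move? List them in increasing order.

G(0) = 0
G(1) = mex{} = 0
G(2) = mex{} = 0
G(3) = mex{0} = 1
G(4) = mex{0} = 1
G(5) = mex{0,0} = 1
G(6) = mex{1,0} = 2
G(7) = mex{1,0,0} = 2
G(8) = mex{1,1,0} = 2
G(9) = mex{2,1,0} = 3
G(10) = mex{2,1,1} = 0
G(11) = mex{2,2,1} = 0
G(12) = mex{3,2,1} = 0
G(13) = mex{0,2,2} = 1
G(14) = mex{0,3,2} = 1
G(15) = mex{0,0,2} = 1
G(16) = mex{1,0,3} = 2
G(17) = mex{1,0,0} = 2
G(18) = mex{1,1,0} = 2
G(19) = mex{2,1,0} = 3
G(20) = mex{2,1,1} = 0
G(21) = mex{2,2,1} = 0
G(22) = mex{3,2,1} = 0
G(23) = mex{0,2,2} = 1
G(24) = mex{0,3,2} = 1
G(25) = mex{0,0,2} = 1
G(26) = mex{1,0,3} = 2
G(27) = mex{1,0,0} = 2
G(28) = mex{1,1,0} = 2
P-positions are exactly the n with G(n) = 0.

0, 1, 2, 10, 11, 12, 20, 21, 22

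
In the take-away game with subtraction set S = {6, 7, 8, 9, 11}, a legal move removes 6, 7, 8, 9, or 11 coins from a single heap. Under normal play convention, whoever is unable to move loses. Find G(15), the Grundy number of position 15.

G(0) = 0
G(1) = mex{} = 0
G(2) = mex{} = 0
G(3) = mex{} = 0
G(4) = mex{} = 0
G(5) = mex{} = 0
G(6) = mex{0} = 1
G(7) = mex{0,0} = 1
G(8) = mex{0,0,0} = 1
G(9) = mex{0,0,0,0} = 1
G(10) = mex{0,0,0,0} = 1
G(11) = mex{0,0,0,0,0} = 1
G(12) = mex{1,0,0,0,0} = 2
G(13) = mex{1,1,0,0,0} = 2
G(14) = mex{1,1,1,0,0} = 2
G(15) = mex{1,1,1,1,0} = 2

2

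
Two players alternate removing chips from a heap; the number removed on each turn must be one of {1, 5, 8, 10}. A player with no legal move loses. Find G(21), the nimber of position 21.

2

G(0) = 0
G(1) = mex{0} = 1
G(2) = mex{1} = 0
G(3) = mex{0} = 1
G(4) = mex{1} = 0
G(5) = mex{0,0} = 1
G(6) = mex{1,1} = 0
G(7) = mex{0,0} = 1
G(8) = mex{1,1,0} = 2
G(9) = mex{2,0,1} = 3
G(10) = mex{3,1,0,0} = 2
G(11) = mex{2,0,1,1} = 3
G(12) = mex{3,1,0,0} = 2
G(13) = mex{2,2,1,1} = 0
G(14) = mex{0,3,0,0} = 1
G(15) = mex{1,2,1,1} = 0
G(16) = mex{0,3,2,0} = 1
G(17) = mex{1,2,3,1} = 0
G(18) = mex{0,0,2,2} = 1
G(19) = mex{1,1,3,3} = 0
G(20) = mex{0,0,2,2} = 1
G(21) = mex{1,1,0,3} = 2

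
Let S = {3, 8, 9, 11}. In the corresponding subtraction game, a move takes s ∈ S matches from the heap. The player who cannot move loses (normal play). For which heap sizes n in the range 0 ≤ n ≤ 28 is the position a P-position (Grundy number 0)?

0, 1, 2, 6, 7, 19, 20, 21, 25, 26

G(0) = 0
G(1) = mex{} = 0
G(2) = mex{} = 0
G(3) = mex{0} = 1
G(4) = mex{0} = 1
G(5) = mex{0} = 1
G(6) = mex{1} = 0
G(7) = mex{1} = 0
G(8) = mex{1,0} = 2
G(9) = mex{0,0,0} = 1
G(10) = mex{0,0,0} = 1
G(11) = mex{2,1,0,0} = 3
G(12) = mex{1,1,1,0} = 2
G(13) = mex{1,1,1,0} = 2
G(14) = mex{3,0,1,1} = 2
G(15) = mex{2,0,0,1} = 3
G(16) = mex{2,2,0,1} = 3
G(17) = mex{2,1,2,0} = 3
G(18) = mex{3,1,1,0} = 2
G(19) = mex{3,3,1,2} = 0
G(20) = mex{3,2,3,1} = 0
G(21) = mex{2,2,2,1} = 0
G(22) = mex{0,2,2,3} = 1
G(23) = mex{0,3,2,2} = 1
G(24) = mex{0,3,3,2} = 1
G(25) = mex{1,3,3,2} = 0
G(26) = mex{1,2,3,3} = 0
G(27) = mex{1,0,2,3} = 4
G(28) = mex{0,0,0,3} = 1
P-positions are exactly the n with G(n) = 0.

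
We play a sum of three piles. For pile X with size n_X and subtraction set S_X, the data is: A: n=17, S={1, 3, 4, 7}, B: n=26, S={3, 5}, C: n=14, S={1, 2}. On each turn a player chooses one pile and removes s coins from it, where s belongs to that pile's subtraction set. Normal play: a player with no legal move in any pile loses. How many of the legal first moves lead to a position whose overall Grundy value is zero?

Pile A, S = {1, 3, 4, 7}:
G(0) = 0
G(1) = mex{0} = 1
G(2) = mex{1} = 0
G(3) = mex{0,0} = 1
G(4) = mex{1,1,0} = 2
G(5) = mex{2,0,1} = 3
G(6) = mex{3,1,0} = 2
G(7) = mex{2,2,1,0} = 3
G(8) = mex{3,3,2,1} = 0
G(9) = mex{0,2,3,0} = 1
G(10) = mex{1,3,2,1} = 0
G(11) = mex{0,0,3,2} = 1
G(12) = mex{1,1,0,3} = 2
G(13) = mex{2,0,1,2} = 3
G(14) = mex{3,1,0,3} = 2
G(15) = mex{2,2,1,0} = 3
G(16) = mex{3,3,2,1} = 0
G(17) = mex{0,2,3,0} = 1
G_A(17) = 1.
Pile B, S = {3, 5}:
G(0) = 0
G(1) = mex{} = 0
G(2) = mex{} = 0
G(3) = mex{0} = 1
G(4) = mex{0} = 1
G(5) = mex{0,0} = 1
G(6) = mex{1,0} = 2
G(7) = mex{1,0} = 2
G(8) = mex{1,1} = 0
G(9) = mex{2,1} = 0
G(10) = mex{2,1} = 0
G(11) = mex{0,2} = 1
G(12) = mex{0,2} = 1
G(13) = mex{0,0} = 1
G(14) = mex{1,0} = 2
G(15) = mex{1,0} = 2
G(16) = mex{1,1} = 0
G(17) = mex{2,1} = 0
G(18) = mex{2,1} = 0
G(19) = mex{0,2} = 1
G(20) = mex{0,2} = 1
G(21) = mex{0,0} = 1
G(22) = mex{1,0} = 2
G(23) = mex{1,0} = 2
G(24) = mex{1,1} = 0
G(25) = mex{2,1} = 0
G(26) = mex{2,1} = 0
G_B(26) = 0.
Pile C, S = {1, 2}:
G(0) = 0
G(1) = mex{0} = 1
G(2) = mex{1,0} = 2
G(3) = mex{2,1} = 0
G(4) = mex{0,2} = 1
G(5) = mex{1,0} = 2
G(6) = mex{2,1} = 0
G(7) = mex{0,2} = 1
G(8) = mex{1,0} = 2
G(9) = mex{2,1} = 0
G(10) = mex{0,2} = 1
G(11) = mex{1,0} = 2
G(12) = mex{2,1} = 0
G(13) = mex{0,2} = 1
G(14) = mex{1,0} = 2
G_C(14) = 2.
Combined Grundy value = 1 ⊕ 0 ⊕ 2 = 3.
A winning move leaves total XOR = 0, i.e. changes one component's Grundy value g to g ⊕ X where X is the current total.
Pile A: need g' = 1⊕3 = 2. Options: 17−1→G=0, 17−3→G=2, 17−4→G=3, 17−7→G=0. Hits: 1.
Pile B: need g' = 0⊕3 = 3. Options: 26−3→G=2, 26−5→G=1. Hits: 0.
Pile C: need g' = 2⊕3 = 1. Options: 14−1→G=1, 14−2→G=0. Hits: 1.

2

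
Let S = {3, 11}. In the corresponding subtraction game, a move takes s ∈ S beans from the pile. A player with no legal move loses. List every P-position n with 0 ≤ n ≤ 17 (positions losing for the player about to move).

G(0) = 0
G(1) = mex{} = 0
G(2) = mex{} = 0
G(3) = mex{0} = 1
G(4) = mex{0} = 1
G(5) = mex{0} = 1
G(6) = mex{1} = 0
G(7) = mex{1} = 0
G(8) = mex{1} = 0
G(9) = mex{0} = 1
G(10) = mex{0} = 1
G(11) = mex{0,0} = 1
G(12) = mex{1,0} = 2
G(13) = mex{1,0} = 2
G(14) = mex{1,1} = 0
G(15) = mex{2,1} = 0
G(16) = mex{2,1} = 0
G(17) = mex{0,0} = 1
P-positions are exactly the n with G(n) = 0.

0, 1, 2, 6, 7, 8, 14, 15, 16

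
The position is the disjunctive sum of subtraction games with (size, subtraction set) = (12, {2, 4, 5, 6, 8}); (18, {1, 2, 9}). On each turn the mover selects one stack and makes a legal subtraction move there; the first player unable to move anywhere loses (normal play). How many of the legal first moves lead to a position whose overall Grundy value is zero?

Stack A, S = {2, 4, 5, 6, 8}:
n :  0  1  2  3  4  5  6  7  8  9 10 11 12
G :  0  0  1  1  2  2  3  3  4  4  0  0  1
G_A(12) = 1.
Stack B, S = {1, 2, 9}:
G(0) = 0
G(1) = mex{0} = 1
G(2) = mex{1,0} = 2
G(3) = mex{2,1} = 0
G(4) = mex{0,2} = 1
G(5) = mex{1,0} = 2
G(6) = mex{2,1} = 0
G(7) = mex{0,2} = 1
G(8) = mex{1,0} = 2
G(9) = mex{2,1,0} = 3
G(10) = mex{3,2,1} = 0
G(11) = mex{0,3,2} = 1
G(12) = mex{1,0,0} = 2
G(13) = mex{2,1,1} = 0
G(14) = mex{0,2,2} = 1
G(15) = mex{1,0,0} = 2
G(16) = mex{2,1,1} = 0
G(17) = mex{0,2,2} = 1
G(18) = mex{1,0,3} = 2
G_B(18) = 2.
Combined Grundy value = 1 ⊕ 2 = 3.
A winning move leaves total XOR = 0, i.e. changes one component's Grundy value g to g ⊕ X where X is the current total.
Stack A: need g' = 1⊕3 = 2. Options: 12−2→G=0, 12−4→G=4, 12−5→G=3, 12−6→G=3, 12−8→G=2. Hits: 1.
Stack B: need g' = 2⊕3 = 1. Options: 18−1→G=1, 18−2→G=0, 18−9→G=3. Hits: 1.

2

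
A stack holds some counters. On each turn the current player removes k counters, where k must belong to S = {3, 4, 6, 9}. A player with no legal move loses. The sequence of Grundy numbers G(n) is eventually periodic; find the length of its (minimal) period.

12

n :  0  1  2  3  4  5  6  7  8  9 10 11 12 13 14 15 16 17 18 19 20 21 22 23 24 25
G :  0  0  0  1  1  1  2  2  2  3  3  3  0  0  0  1  1  1  2  2  2  3  3  3  0  0
G(n+12) = G(n) holds for n = 0,…,8 (a full window of length max(S) = 9), so the sequence is purely periodic with period 12.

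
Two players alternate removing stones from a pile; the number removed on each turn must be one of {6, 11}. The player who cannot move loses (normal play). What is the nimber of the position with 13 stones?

n :  0  1  2  3  4  5  6  7  8  9 10 11 12 13
G :  0  0  0  0  0  0  1  1  1  1  1  1  2  2

2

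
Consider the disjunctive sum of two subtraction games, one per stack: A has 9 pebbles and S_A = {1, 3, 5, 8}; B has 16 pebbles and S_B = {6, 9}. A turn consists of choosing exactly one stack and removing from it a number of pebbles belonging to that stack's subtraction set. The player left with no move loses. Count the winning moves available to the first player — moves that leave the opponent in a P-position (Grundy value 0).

Stack A, S = {1, 3, 5, 8}:
G(0) = 0
G(1) = mex{0} = 1
G(2) = mex{1} = 0
G(3) = mex{0,0} = 1
G(4) = mex{1,1} = 0
G(5) = mex{0,0,0} = 1
G(6) = mex{1,1,1} = 0
G(7) = mex{0,0,0} = 1
G(8) = mex{1,1,1,0} = 2
G(9) = mex{2,0,0,1} = 3
G_A(9) = 3.
Stack B, S = {6, 9}:
G(0) = 0
G(1) = mex{} = 0
G(2) = mex{} = 0
G(3) = mex{} = 0
G(4) = mex{} = 0
G(5) = mex{} = 0
G(6) = mex{0} = 1
G(7) = mex{0} = 1
G(8) = mex{0} = 1
G(9) = mex{0,0} = 1
G(10) = mex{0,0} = 1
G(11) = mex{0,0} = 1
G(12) = mex{1,0} = 2
G(13) = mex{1,0} = 2
G(14) = mex{1,0} = 2
G(15) = mex{1,1} = 0
G(16) = mex{1,1} = 0
G_B(16) = 0.
Combined Grundy value = 3 ⊕ 0 = 3.
A winning move leaves total XOR = 0, i.e. changes one component's Grundy value g to g ⊕ X where X is the current total.
Stack A: need g' = 3⊕3 = 0. Options: 9−1→G=2, 9−3→G=0, 9−5→G=0, 9−8→G=1. Hits: 2.
Stack B: need g' = 0⊕3 = 3. Options: 16−6→G=1, 16−9→G=1. Hits: 0.

2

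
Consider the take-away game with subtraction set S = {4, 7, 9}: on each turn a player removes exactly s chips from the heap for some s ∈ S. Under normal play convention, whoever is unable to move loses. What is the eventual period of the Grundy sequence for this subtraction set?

n :  0  1  2  3  4  5  6  7  8  9 10 11 12 13 14 15 16 17 18 19 20 21 22 23 24 25 26 27
G :  0  0  0  0  1  1  1  1  2  2  2  2  3  0  0  0  0  1  1  1  1  2  2  2  2  3  0  0
G(n+13) = G(n) holds for n = 0,…,8 (a full window of length max(S) = 9), so the sequence is purely periodic with period 13.

13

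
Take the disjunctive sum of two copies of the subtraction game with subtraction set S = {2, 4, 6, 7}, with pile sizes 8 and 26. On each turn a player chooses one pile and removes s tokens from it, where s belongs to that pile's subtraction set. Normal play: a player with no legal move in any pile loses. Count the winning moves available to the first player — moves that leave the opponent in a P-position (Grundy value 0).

0

All piles use S = {2, 4, 6, 7}:
n :  0  1  2  3  4  5  6  7  8  9 10 11 12 13 14 15 16 17 18 19 20 21 22 23 24 25 26
G :  0  0  1  1  2  2  3  3  4  0  0  1  1  2  2  3  3  4  0  0  1  1  2  2  3  3  4
Pile A: G(8) = 4.
Pile B: G(26) = 4.
Combined Grundy value = 4 ⊕ 4 = 0.
A winning move leaves total XOR = 0, i.e. changes one component's Grundy value g to g ⊕ X where X is the current total.
Pile A: target g' = 4⊕0 = 4, but every legal move changes the Grundy value (mex property), so 0 moves.
Pile B: target g' = 4⊕0 = 4, but every legal move changes the Grundy value (mex property), so 0 moves.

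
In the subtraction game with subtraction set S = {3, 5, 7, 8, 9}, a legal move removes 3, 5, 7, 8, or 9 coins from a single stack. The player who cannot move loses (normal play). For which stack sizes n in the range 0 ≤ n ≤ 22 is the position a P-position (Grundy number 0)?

0, 1, 2, 12, 13, 14

G(0) = 0
G(1) = mex{} = 0
G(2) = mex{} = 0
G(3) = mex{0} = 1
G(4) = mex{0} = 1
G(5) = mex{0,0} = 1
G(6) = mex{1,0} = 2
G(7) = mex{1,0,0} = 2
G(8) = mex{1,1,0,0} = 2
G(9) = mex{2,1,0,0,0} = 3
G(10) = mex{2,1,1,0,0} = 3
G(11) = mex{2,2,1,1,0} = 3
G(12) = mex{3,2,1,1,1} = 0
G(13) = mex{3,2,2,1,1} = 0
G(14) = mex{3,3,2,2,1} = 0
G(15) = mex{0,3,2,2,2} = 1
G(16) = mex{0,3,3,2,2} = 1
G(17) = mex{0,0,3,3,2} = 1
G(18) = mex{1,0,3,3,3} = 2
G(19) = mex{1,0,0,3,3} = 2
G(20) = mex{1,1,0,0,3} = 2
G(21) = mex{2,1,0,0,0} = 3
G(22) = mex{2,1,1,0,0} = 3
P-positions are exactly the n with G(n) = 0.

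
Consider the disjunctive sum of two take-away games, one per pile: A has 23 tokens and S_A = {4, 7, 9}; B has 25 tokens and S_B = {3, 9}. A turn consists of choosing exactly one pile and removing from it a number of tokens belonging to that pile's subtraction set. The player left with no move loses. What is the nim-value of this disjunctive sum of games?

Pile A, S = {4, 7, 9}:
n :  0  1  2  3  4  5  6  7  8  9 10 11 12 13 14 15 16 17 18 19 20 21 22 23
G :  0  0  0  0  1  1  1  1  2  2  2  2  3  0  0  0  0  1  1  1  1  2  2  2
G_A(23) = 2.
Pile B, S = {3, 9}:
n :  0  1  2  3  4  5  6  7  8  9 10 11 12 13 14 15 16 17 18 19 20 21 22 23 24 25
G :  0  0  0  1  1  1  0  0  0  1  1  1  0  0  0  1  1  1  0  0  0  1  1  1  0  0
G_B(25) = 0.
Combined Grundy value = 2 ⊕ 0 = 2.

2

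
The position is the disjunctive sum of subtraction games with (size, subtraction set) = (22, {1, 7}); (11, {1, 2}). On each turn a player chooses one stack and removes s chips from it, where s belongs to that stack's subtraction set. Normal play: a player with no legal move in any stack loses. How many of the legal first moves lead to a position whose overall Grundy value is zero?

1

Stack A, S = {1, 7}:
G(0) = 0
G(1) = mex{0} = 1
G(2) = mex{1} = 0
G(3) = mex{0} = 1
G(4) = mex{1} = 0
G(5) = mex{0} = 1
G(6) = mex{1} = 0
G(7) = mex{0,0} = 1
G(8) = mex{1,1} = 0
G(9) = mex{0,0} = 1
G(10) = mex{1,1} = 0
G(11) = mex{0,0} = 1
G(12) = mex{1,1} = 0
G(13) = mex{0,0} = 1
G(14) = mex{1,1} = 0
G(15) = mex{0,0} = 1
G(16) = mex{1,1} = 0
G(17) = mex{0,0} = 1
G(18) = mex{1,1} = 0
G(19) = mex{0,0} = 1
G(20) = mex{1,1} = 0
G(21) = mex{0,0} = 1
G(22) = mex{1,1} = 0
G_A(22) = 0.
Stack B, S = {1, 2}:
G(0) = 0
G(1) = mex{0} = 1
G(2) = mex{1,0} = 2
G(3) = mex{2,1} = 0
G(4) = mex{0,2} = 1
G(5) = mex{1,0} = 2
G(6) = mex{2,1} = 0
G(7) = mex{0,2} = 1
G(8) = mex{1,0} = 2
G(9) = mex{2,1} = 0
G(10) = mex{0,2} = 1
G(11) = mex{1,0} = 2
G_B(11) = 2.
Combined Grundy value = 0 ⊕ 2 = 2.
A winning move leaves total XOR = 0, i.e. changes one component's Grundy value g to g ⊕ X where X is the current total.
Stack A: need g' = 0⊕2 = 2. Options: 22−1→G=1, 22−7→G=1. Hits: 0.
Stack B: need g' = 2⊕2 = 0. Options: 11−1→G=1, 11−2→G=0. Hits: 1.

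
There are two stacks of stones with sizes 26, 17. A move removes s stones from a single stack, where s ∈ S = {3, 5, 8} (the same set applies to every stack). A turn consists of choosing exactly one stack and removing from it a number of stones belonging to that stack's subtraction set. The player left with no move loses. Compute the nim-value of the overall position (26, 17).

3

All stacks use S = {3, 5, 8}:
n :  0  1  2  3  4  5  6  7  8  9 10 11 12 13 14 15 16 17 18 19 20 21 22 23 24 25 26
G :  0  0  0  1  1  1  2  2  2  3  3  0  0  0  1  1  1  2  2  2  3  3  0  0  0  1  1
Stack A: G(26) = 1.
Stack B: G(17) = 2.
Combined Grundy value = 1 ⊕ 2 = 3.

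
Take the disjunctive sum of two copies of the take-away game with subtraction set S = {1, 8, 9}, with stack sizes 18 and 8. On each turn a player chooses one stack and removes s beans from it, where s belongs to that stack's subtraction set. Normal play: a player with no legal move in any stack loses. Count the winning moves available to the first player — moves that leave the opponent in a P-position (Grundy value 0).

2

All stacks use S = {1, 8, 9}:
n :  0  1  2  3  4  5  6  7  8  9 10 11 12 13 14 15 16 17 18
G :  0  1  0  1  0  1  0  1  2  3  2  3  2  3  2  3  0  1  0
Stack A: G(18) = 0.
Stack B: G(8) = 2.
Combined Grundy value = 0 ⊕ 2 = 2.
A winning move leaves total XOR = 0, i.e. changes one component's Grundy value g to g ⊕ X where X is the current total.
Stack A: need g' = 0⊕2 = 2. Options: 18−1→G=1, 18−8→G=2, 18−9→G=3. Hits: 1.
Stack B: need g' = 2⊕2 = 0. Options: 8−1→G=1, 8−8→G=0. Hits: 1.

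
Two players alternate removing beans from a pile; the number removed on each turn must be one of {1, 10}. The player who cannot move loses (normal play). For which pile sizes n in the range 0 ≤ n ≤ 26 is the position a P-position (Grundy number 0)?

n :  0  1  2  3  4  5  6  7  8  9 10 11 12 13 14 15 16 17 18 19 20 21 22 23 24 25 26
G :  0  1  0  1  0  1  0  1  0  1  2  0  1  0  1  0  1  0  1  0  1  2  0  1  0  1  0
P-positions are exactly the n with G(n) = 0.

0, 2, 4, 6, 8, 11, 13, 15, 17, 19, 22, 24, 26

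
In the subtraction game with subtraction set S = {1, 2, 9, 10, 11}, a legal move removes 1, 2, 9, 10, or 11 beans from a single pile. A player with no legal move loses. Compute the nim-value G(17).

n :  0  1  2  3  4  5  6  7  8  9 10 11 12 13 14 15 16 17
G :  0  1  2  0  1  2  0  1  2  3  4  5  3  4  5  3  4  5

5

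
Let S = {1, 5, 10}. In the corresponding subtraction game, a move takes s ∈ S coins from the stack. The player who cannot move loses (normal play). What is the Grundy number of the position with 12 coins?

2

n :  0  1  2  3  4  5  6  7  8  9 10 11 12
G :  0  1  0  1  0  1  0  1  0  1  2  3  2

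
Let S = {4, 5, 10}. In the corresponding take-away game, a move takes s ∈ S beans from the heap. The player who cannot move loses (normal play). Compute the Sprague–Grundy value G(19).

1

n :  0  1  2  3  4  5  6  7  8  9 10 11 12 13 14 15 16 17 18 19
G :  0  0  0  0  1  1  1  1  2  0  2  2  3  1  3  0  0  0  0  1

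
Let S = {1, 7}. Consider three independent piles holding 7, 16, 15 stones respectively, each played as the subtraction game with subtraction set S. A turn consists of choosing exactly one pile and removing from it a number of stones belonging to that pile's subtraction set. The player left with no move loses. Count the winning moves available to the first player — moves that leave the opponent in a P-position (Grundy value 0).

All piles use S = {1, 7}:
n :  0  1  2  3  4  5  6  7  8  9 10 11 12 13 14 15 16
G :  0  1  0  1  0  1  0  1  0  1  0  1  0  1  0  1  0
Pile A: G(7) = 1.
Pile B: G(16) = 0.
Pile C: G(15) = 1.
Combined Grundy value = 1 ⊕ 0 ⊕ 1 = 0.
A winning move leaves total XOR = 0, i.e. changes one component's Grundy value g to g ⊕ X where X is the current total.
Pile A: target g' = 1⊕0 = 1, but every legal move changes the Grundy value (mex property), so 0 moves.
Pile B: target g' = 0⊕0 = 0, but every legal move changes the Grundy value (mex property), so 0 moves.
Pile C: target g' = 1⊕0 = 1, but every legal move changes the Grundy value (mex property), so 0 moves.

0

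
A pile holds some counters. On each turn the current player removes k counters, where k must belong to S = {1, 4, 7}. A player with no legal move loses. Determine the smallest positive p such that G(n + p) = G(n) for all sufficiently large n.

n :  0  1  2  3  4  5  6  7  8  9 10 11 12 13 14 15 16 17
G :  0  1  0  1  2  0  1  2  0  1  0  1  2  0  1  2  0  1
G(n+8) = G(n) holds for n = 0,…,6 (a full window of length max(S) = 7), so the sequence is purely periodic with period 8.

8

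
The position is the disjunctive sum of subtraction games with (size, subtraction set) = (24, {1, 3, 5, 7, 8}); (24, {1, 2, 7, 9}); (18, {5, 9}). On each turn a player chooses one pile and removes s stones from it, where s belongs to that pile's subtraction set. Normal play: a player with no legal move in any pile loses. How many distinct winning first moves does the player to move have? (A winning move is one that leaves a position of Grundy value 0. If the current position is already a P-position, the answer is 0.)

Pile A, S = {1, 3, 5, 7, 8}:
n :  0  1  2  3  4  5  6  7  8  9 10 11 12 13 14 15 16 17 18 19 20 21 22 23 24
G :  0  1  0  1  0  1  0  1  2  3  2  3  2  3  2  0  1  0  1  0  1  0  1  2  3
G_A(24) = 3.
Pile B, S = {1, 2, 7, 9}:
G(0) = 0
G(1) = mex{0} = 1
G(2) = mex{1,0} = 2
G(3) = mex{2,1} = 0
G(4) = mex{0,2} = 1
G(5) = mex{1,0} = 2
G(6) = mex{2,1} = 0
G(7) = mex{0,2,0} = 1
G(8) = mex{1,0,1} = 2
G(9) = mex{2,1,2,0} = 3
G(10) = mex{3,2,0,1} = 4
G(11) = mex{4,3,1,2} = 0
G(12) = mex{0,4,2,0} = 1
G(13) = mex{1,0,0,1} = 2
G(14) = mex{2,1,1,2} = 0
G(15) = mex{0,2,2,0} = 1
G(16) = mex{1,0,3,1} = 2
G(17) = mex{2,1,4,2} = 0
G(18) = mex{0,2,0,3} = 1
G(19) = mex{1,0,1,4} = 2
G(20) = mex{2,1,2,0} = 3
G(21) = mex{3,2,0,1} = 4
G(22) = mex{4,3,1,2} = 0
G(23) = mex{0,4,2,0} = 1
G(24) = mex{1,0,0,1} = 2
G_B(24) = 2.
Pile C, S = {5, 9}:
n :  0  1  2  3  4  5  6  7  8  9 10 11 12 13 14 15 16 17 18
G :  0  0  0  0  0  1  1  1  1  1  2  2  2  2  0  0  0  0  0
G_C(18) = 0.
Combined Grundy value = 3 ⊕ 2 ⊕ 0 = 1.
A winning move leaves total XOR = 0, i.e. changes one component's Grundy value g to g ⊕ X where X is the current total.
Pile A: need g' = 3⊕1 = 2. Options: 24−1→G=2, 24−3→G=0, 24−5→G=0, 24−7→G=0, 24−8→G=1. Hits: 1.
Pile B: need g' = 2⊕1 = 3. Options: 24−1→G=1, 24−2→G=0, 24−7→G=0, 24−9→G=1. Hits: 0.
Pile C: need g' = 0⊕1 = 1. Options: 18−5→G=2, 18−9→G=1. Hits: 1.

2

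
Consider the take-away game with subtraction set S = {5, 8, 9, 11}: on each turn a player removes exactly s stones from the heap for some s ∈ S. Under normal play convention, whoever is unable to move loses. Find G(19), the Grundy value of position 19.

0

n :  0  1  2  3  4  5  6  7  8  9 10 11 12 13 14 15 16 17 18 19
G :  0  0  0  0  0  1  1  1  1  1  2  2  2  2  2  3  0  0  0  0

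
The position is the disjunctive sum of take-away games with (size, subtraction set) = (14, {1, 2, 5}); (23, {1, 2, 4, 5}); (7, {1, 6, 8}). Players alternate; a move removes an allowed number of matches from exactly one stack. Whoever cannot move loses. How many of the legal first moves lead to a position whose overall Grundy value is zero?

0

Stack A, S = {1, 2, 5}:
n :  0  1  2  3  4  5  6  7  8  9 10 11 12 13 14
G :  0  1  2  0  1  2  0  1  2  0  1  2  0  1  2
G_A(14) = 2.
Stack B, S = {1, 2, 4, 5}:
G(0) = 0
G(1) = mex{0} = 1
G(2) = mex{1,0} = 2
G(3) = mex{2,1} = 0
G(4) = mex{0,2,0} = 1
G(5) = mex{1,0,1,0} = 2
G(6) = mex{2,1,2,1} = 0
G(7) = mex{0,2,0,2} = 1
G(8) = mex{1,0,1,0} = 2
G(9) = mex{2,1,2,1} = 0
G(10) = mex{0,2,0,2} = 1
G(11) = mex{1,0,1,0} = 2
G(12) = mex{2,1,2,1} = 0
G(13) = mex{0,2,0,2} = 1
G(14) = mex{1,0,1,0} = 2
G(15) = mex{2,1,2,1} = 0
G(16) = mex{0,2,0,2} = 1
G(17) = mex{1,0,1,0} = 2
G(18) = mex{2,1,2,1} = 0
G(19) = mex{0,2,0,2} = 1
G(20) = mex{1,0,1,0} = 2
G(21) = mex{2,1,2,1} = 0
G(22) = mex{0,2,0,2} = 1
G(23) = mex{1,0,1,0} = 2
G_B(23) = 2.
Stack C, S = {1, 6, 8}:
n : 0 1 2 3 4 5 6 7
G : 0 1 0 1 0 1 2 0
G_C(7) = 0.
Combined Grundy value = 2 ⊕ 2 ⊕ 0 = 0.
A winning move leaves total XOR = 0, i.e. changes one component's Grundy value g to g ⊕ X where X is the current total.
Stack A: target g' = 2⊕0 = 2, but every legal move changes the Grundy value (mex property), so 0 moves.
Stack B: target g' = 2⊕0 = 2, but every legal move changes the Grundy value (mex property), so 0 moves.
Stack C: target g' = 0⊕0 = 0, but every legal move changes the Grundy value (mex property), so 0 moves.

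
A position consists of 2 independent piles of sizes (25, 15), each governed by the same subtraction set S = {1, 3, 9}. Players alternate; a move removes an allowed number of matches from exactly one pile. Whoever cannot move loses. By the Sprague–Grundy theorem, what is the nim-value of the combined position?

0

All piles use S = {1, 3, 9}:
n :  0  1  2  3  4  5  6  7  8  9 10 11 12 13 14 15 16 17 18 19 20 21 22 23 24 25
G :  0  1  0  1  0  1  0  1  0  1  0  1  0  1  0  1  0  1  0  1  0  1  0  1  0  1
Pile A: G(25) = 1.
Pile B: G(15) = 1.
Combined Grundy value = 1 ⊕ 1 = 0.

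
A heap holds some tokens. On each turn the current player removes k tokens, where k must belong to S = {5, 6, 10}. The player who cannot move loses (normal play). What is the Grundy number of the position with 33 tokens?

0

n :  0  1  2  3  4  5  6  7  8  9 10 11 12 13 14 15 16 17 18 19 20 21 22 23 24 25 26 27 28 29 30 31 32 33
G :  0  0  0  0  0  1  1  1  1  1  2  2  2  2  2  0  0  0  0  0  1  1  1  1  1  2  2  2  2  2  0  0  0  0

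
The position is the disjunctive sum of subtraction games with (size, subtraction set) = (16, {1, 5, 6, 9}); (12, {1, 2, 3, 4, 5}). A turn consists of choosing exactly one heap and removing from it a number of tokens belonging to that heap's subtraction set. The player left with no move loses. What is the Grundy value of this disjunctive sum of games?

0

Heap A, S = {1, 5, 6, 9}:
G(0) = 0
G(1) = mex{0} = 1
G(2) = mex{1} = 0
G(3) = mex{0} = 1
G(4) = mex{1} = 0
G(5) = mex{0,0} = 1
G(6) = mex{1,1,0} = 2
G(7) = mex{2,0,1} = 3
G(8) = mex{3,1,0} = 2
G(9) = mex{2,0,1,0} = 3
G(10) = mex{3,1,0,1} = 2
G(11) = mex{2,2,1,0} = 3
G(12) = mex{3,3,2,1} = 0
G(13) = mex{0,2,3,0} = 1
G(14) = mex{1,3,2,1} = 0
G(15) = mex{0,2,3,2} = 1
G(16) = mex{1,3,2,3} = 0
G_A(16) = 0.
Heap B, S = {1, 2, 3, 4, 5}:
G(0) = 0
G(1) = mex{0} = 1
G(2) = mex{1,0} = 2
G(3) = mex{2,1,0} = 3
G(4) = mex{3,2,1,0} = 4
G(5) = mex{4,3,2,1,0} = 5
G(6) = mex{5,4,3,2,1} = 0
G(7) = mex{0,5,4,3,2} = 1
G(8) = mex{1,0,5,4,3} = 2
G(9) = mex{2,1,0,5,4} = 3
G(10) = mex{3,2,1,0,5} = 4
G(11) = mex{4,3,2,1,0} = 5
G(12) = mex{5,4,3,2,1} = 0
G_B(12) = 0.
Combined Grundy value = 0 ⊕ 0 = 0.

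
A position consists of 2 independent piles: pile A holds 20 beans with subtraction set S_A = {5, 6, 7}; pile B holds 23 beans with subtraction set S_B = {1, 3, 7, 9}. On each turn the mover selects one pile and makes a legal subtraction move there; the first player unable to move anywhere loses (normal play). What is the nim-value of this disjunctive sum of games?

Pile A, S = {5, 6, 7}:
G(0) = 0
G(1) = mex{} = 0
G(2) = mex{} = 0
G(3) = mex{} = 0
G(4) = mex{} = 0
G(5) = mex{0} = 1
G(6) = mex{0,0} = 1
G(7) = mex{0,0,0} = 1
G(8) = mex{0,0,0} = 1
G(9) = mex{0,0,0} = 1
G(10) = mex{1,0,0} = 2
G(11) = mex{1,1,0} = 2
G(12) = mex{1,1,1} = 0
G(13) = mex{1,1,1} = 0
G(14) = mex{1,1,1} = 0
G(15) = mex{2,1,1} = 0
G(16) = mex{2,2,1} = 0
G(17) = mex{0,2,2} = 1
G(18) = mex{0,0,2} = 1
G(19) = mex{0,0,0} = 1
G(20) = mex{0,0,0} = 1
G_A(20) = 1.
Pile B, S = {1, 3, 7, 9}:
G(0) = 0
G(1) = mex{0} = 1
G(2) = mex{1} = 0
G(3) = mex{0,0} = 1
G(4) = mex{1,1} = 0
G(5) = mex{0,0} = 1
G(6) = mex{1,1} = 0
G(7) = mex{0,0,0} = 1
G(8) = mex{1,1,1} = 0
G(9) = mex{0,0,0,0} = 1
G(10) = mex{1,1,1,1} = 0
G(11) = mex{0,0,0,0} = 1
G(12) = mex{1,1,1,1} = 0
G(13) = mex{0,0,0,0} = 1
G(14) = mex{1,1,1,1} = 0
G(15) = mex{0,0,0,0} = 1
G(16) = mex{1,1,1,1} = 0
G(17) = mex{0,0,0,0} = 1
G(18) = mex{1,1,1,1} = 0
G(19) = mex{0,0,0,0} = 1
G(20) = mex{1,1,1,1} = 0
G(21) = mex{0,0,0,0} = 1
G(22) = mex{1,1,1,1} = 0
G(23) = mex{0,0,0,0} = 1
G_B(23) = 1.
Combined Grundy value = 1 ⊕ 1 = 0.

0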